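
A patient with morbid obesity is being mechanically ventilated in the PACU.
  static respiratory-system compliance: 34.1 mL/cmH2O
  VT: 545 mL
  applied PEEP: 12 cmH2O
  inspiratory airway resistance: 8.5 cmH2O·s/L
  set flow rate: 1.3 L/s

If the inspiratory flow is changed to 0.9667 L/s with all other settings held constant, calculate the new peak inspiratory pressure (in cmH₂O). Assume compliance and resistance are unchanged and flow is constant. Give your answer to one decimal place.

PIP = Vt/C + R·V̇ + PEEP (constant-flow equation of motion).
Only the resistive term changes: ΔPIP = R × ΔV̇ = 8.5 × (0.9667 − 1.3) = 8.5 × -0.3333 = -2.833 cmH2O.
Original PIP = 545/34.1 + 8.5×1.3 + 12 = 39.032 cmH2O; new PIP = 39.032 + (-2.833) = 36.199 cmH2O.

36.2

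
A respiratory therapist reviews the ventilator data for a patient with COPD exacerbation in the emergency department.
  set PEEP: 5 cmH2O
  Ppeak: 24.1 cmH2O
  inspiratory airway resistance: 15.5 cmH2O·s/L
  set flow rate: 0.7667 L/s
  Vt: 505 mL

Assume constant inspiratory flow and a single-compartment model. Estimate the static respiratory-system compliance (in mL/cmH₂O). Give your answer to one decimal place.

70.0

Equation of motion (constant flow): PIP = Vt/C + R·V̇ + PEEP.
Vt/C = PIP − R·V̇ − PEEP = 24.1 − 15.5×0.7667 − 5 = 24.1 − 11.884 − 5 = 7.216 cmH2O.
C = Vt / 7.216 = 505 / 7.216 = 69.983 mL/cmH2O.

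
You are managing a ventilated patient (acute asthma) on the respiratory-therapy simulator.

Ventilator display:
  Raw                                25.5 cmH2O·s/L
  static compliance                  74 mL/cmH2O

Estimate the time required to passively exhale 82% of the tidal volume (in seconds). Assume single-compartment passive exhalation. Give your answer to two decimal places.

τ = R × C = 25.5 × 74 mL/cmH2O = 25.5 × 0.074 L/cmH2O = 1.887 s.
Exhaled fraction f = 1 − e^(−t/τ) → t = −τ·ln(1 − f) = −1.887·ln(0.18) = 3.236 s.

3.24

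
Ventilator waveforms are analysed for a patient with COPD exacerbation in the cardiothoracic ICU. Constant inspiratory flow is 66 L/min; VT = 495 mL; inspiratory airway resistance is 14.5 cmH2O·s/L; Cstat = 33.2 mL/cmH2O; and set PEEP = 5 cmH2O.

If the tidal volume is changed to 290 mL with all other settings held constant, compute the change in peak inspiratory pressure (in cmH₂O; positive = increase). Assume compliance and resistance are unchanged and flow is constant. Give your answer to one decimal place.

-6.2

PIP = Vt/C + R·V̇ + PEEP (constant-flow equation of motion).
Only the elastic term changes: ΔPIP = ΔVt / C = (290 − 495) / 33.2 = -6.175 cmH2O.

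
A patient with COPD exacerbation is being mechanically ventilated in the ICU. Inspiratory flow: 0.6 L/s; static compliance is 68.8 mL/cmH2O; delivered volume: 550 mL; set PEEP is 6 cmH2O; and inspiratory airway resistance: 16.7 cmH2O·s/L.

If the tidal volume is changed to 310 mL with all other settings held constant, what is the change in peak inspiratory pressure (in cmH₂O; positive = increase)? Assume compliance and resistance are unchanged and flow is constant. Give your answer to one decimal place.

PIP = Vt/C + R·V̇ + PEEP (constant-flow equation of motion).
Only the elastic term changes: ΔPIP = ΔVt / C = (310 − 550) / 68.8 = -3.488 cmH2O.

-3.5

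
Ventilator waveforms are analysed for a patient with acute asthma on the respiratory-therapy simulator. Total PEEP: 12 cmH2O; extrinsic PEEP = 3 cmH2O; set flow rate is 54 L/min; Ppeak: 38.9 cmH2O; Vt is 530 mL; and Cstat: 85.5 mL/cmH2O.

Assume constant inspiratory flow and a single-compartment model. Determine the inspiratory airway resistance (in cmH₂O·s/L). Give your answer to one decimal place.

Flow: 54 L/min ÷ 60 = 0.9 L/s.
Total PEEP = 12 cmH2O (set 3 + intrinsic 9); this is the baseline alveolar pressure.
Equation of motion (constant flow): PIP = Vt/C + R·V̇ + PEEP.
R·V̇ = PIP − Vt/C − PEEP = 38.9 − 530/85.5 − 12 = 38.9 − 6.199 − 12 = 20.701 cmH2O.
R = 20.701 / 0.9 = 23.001 cmH2O·s/L.

23.0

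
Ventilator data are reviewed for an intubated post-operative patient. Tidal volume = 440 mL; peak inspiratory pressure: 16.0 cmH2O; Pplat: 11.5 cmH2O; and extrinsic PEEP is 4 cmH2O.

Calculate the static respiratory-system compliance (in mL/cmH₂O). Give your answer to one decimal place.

58.7

Cstat = Vt / (Pplat − PEEP) = 440 / (11.5 − 4) = 440 / 7.5 = 58.667 mL/cmH2O.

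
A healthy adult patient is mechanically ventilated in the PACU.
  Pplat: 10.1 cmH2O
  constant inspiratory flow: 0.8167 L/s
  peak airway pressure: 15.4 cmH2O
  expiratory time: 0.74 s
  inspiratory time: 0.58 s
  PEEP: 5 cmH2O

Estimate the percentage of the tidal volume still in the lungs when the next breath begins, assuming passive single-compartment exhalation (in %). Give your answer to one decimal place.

Vt = flow × Ti = 0.8167 L/s × 0.58 s × 1000 mL/L = 473.69 mL.
R = (PIP − Pplat)/V̇ = (15.4 − 10.1) / 0.8167 = 5.3/0.8167 = 6.49 cmH2O·s/L.
C = Vt/(Pplat − PEEP) = 473.69 / (10.1 − 5) = 473.69/5.1 = 92.88 mL/cmH2O.
τ = R × C = 6.49 × 0.09288 L/cmH2O = 0.6028 s.
Fraction remaining at end-expiration = e^(−Te/τ) = e^(−0.74/0.6028) = 0.293 → 29.3%.

29.3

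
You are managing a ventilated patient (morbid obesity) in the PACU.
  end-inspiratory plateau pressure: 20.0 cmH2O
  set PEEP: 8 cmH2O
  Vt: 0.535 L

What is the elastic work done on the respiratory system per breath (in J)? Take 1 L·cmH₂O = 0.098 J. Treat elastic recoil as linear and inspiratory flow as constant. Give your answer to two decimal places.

0.31

Elastic work ≈ ½ × (Pplat − PEEP) × Vt = 0.5 × (20.0 − 8) × 0.535 L = 0.5 × 12.0 × 0.535 = 3.21 L·cmH2O.
× 0.098 J/(L·cmH2O) → 0.3146 J.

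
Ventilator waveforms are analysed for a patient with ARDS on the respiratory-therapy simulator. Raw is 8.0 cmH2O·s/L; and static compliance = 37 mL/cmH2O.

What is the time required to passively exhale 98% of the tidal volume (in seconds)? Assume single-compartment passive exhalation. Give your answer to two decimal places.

τ = R × C = 8.0 × 37 mL/cmH2O = 8.0 × 0.037 L/cmH2O = 0.296 s.
Exhaled fraction f = 1 − e^(−t/τ) → t = −τ·ln(1 − f) = −0.296·ln(0.02) = 1.158 s.

1.16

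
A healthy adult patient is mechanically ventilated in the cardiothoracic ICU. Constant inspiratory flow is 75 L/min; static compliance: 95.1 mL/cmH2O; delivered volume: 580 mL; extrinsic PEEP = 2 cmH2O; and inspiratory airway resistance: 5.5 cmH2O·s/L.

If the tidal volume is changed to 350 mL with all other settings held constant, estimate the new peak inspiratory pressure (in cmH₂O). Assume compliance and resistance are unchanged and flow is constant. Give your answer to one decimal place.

Flow: 75 L/min ÷ 60 = 1.25 L/s.
PIP = Vt/C + R·V̇ + PEEP (constant-flow equation of motion).
Only the elastic term changes: ΔPIP = ΔVt / C = (350 − 580) / 95.1 = -2.419 cmH2O.
Original PIP = 580/95.1 + 5.5×1.25 + 2 = 14.974 cmH2O; new PIP = 14.974 + (-2.419) = 12.555 cmH2O.

12.6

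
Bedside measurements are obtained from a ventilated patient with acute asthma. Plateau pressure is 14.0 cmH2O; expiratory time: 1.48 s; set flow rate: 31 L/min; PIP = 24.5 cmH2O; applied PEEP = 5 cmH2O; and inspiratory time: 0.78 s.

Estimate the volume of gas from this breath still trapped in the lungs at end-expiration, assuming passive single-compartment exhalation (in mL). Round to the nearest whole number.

79

Flow: 31 L/min ÷ 60 = 0.5167 L/s.
Vt = flow × Ti = 0.5167 L/s × 0.78 s × 1000 mL/L = 403.03 mL.
R = (PIP − Pplat)/V̇ = (24.5 − 14.0) / 0.5167 = 10.5/0.5167 = 20.321 cmH2O·s/L.
C = Vt/(Pplat − PEEP) = 403.03 / (14.0 − 5) = 403.03/9.0 = 44.781 mL/cmH2O.
τ = R × C = 20.321 × 0.04478 L/cmH2O = 0.91 s.
Fraction remaining = e^(−Te/τ) = e^(−1.48/0.91) = 0.1966.
Trapped volume = 403.03 × 0.1966 = 79.236 mL.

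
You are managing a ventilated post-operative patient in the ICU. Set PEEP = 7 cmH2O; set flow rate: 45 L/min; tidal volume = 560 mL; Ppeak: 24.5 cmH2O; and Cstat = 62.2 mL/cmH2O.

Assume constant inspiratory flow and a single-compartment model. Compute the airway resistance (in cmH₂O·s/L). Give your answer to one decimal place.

Flow: 45 L/min ÷ 60 = 0.75 L/s.
Equation of motion (constant flow): PIP = Vt/C + R·V̇ + PEEP.
R·V̇ = PIP − Vt/C − PEEP = 24.5 − 560/62.2 − 7 = 24.5 − 9.003 − 7 = 8.497 cmH2O.
R = 8.497 / 0.75 = 11.329 cmH2O·s/L.

11.3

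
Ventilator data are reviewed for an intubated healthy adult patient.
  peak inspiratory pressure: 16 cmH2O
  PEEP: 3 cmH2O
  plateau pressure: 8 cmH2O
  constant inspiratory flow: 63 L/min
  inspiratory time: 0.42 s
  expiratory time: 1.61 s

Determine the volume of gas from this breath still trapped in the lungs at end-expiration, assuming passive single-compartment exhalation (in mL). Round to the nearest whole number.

Flow: 63 L/min ÷ 60 = 1.05 L/s.
Vt = flow × Ti = 1.05 L/s × 0.42 s × 1000 mL/L = 441.0 mL.
R = (PIP − Pplat)/V̇ = (16 − 8) / 1.05 = 8.0/1.05 = 7.619 cmH2O·s/L.
C = Vt/(Pplat − PEEP) = 441.0 / (8 − 3) = 441.0/5.0 = 88.2 mL/cmH2O.
τ = R × C = 7.619 × 0.0882 L/cmH2O = 0.672 s.
Fraction remaining = e^(−Te/τ) = e^(−1.61/0.672) = 0.0911.
Trapped volume = 441.0 × 0.0911 = 40.175 mL.

40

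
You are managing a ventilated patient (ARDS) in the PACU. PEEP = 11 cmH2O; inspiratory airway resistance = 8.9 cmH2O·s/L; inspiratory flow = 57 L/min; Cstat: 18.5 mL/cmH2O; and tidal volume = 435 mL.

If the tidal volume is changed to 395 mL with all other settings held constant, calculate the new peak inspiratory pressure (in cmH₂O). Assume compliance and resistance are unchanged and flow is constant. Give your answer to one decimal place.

40.8

Flow: 57 L/min ÷ 60 = 0.95 L/s.
PIP = Vt/C + R·V̇ + PEEP (constant-flow equation of motion).
Only the elastic term changes: ΔPIP = ΔVt / C = (395 − 435) / 18.5 = -2.162 cmH2O.
Original PIP = 435/18.5 + 8.9×0.95 + 11 = 42.969 cmH2O; new PIP = 42.969 + (-2.162) = 40.807 cmH2O.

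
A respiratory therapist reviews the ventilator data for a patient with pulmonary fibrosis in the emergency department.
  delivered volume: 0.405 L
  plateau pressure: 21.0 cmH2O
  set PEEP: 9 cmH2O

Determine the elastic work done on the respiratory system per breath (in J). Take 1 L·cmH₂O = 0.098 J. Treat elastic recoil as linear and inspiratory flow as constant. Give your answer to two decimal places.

Elastic work ≈ ½ × (Pplat − PEEP) × Vt = 0.5 × (21.0 − 9) × 0.405 L = 0.5 × 12.0 × 0.405 = 2.43 L·cmH2O.
× 0.098 J/(L·cmH2O) → 0.2381 J.

0.24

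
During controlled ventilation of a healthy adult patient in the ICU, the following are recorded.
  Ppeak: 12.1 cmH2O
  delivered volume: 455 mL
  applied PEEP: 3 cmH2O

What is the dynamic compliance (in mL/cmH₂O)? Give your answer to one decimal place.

50.0

Dynamic compliance = Vt / (PIP − PEEP) = 455 / (12.1 − 3) = 455 / 9.1 = 50.0 mL/cmH2O.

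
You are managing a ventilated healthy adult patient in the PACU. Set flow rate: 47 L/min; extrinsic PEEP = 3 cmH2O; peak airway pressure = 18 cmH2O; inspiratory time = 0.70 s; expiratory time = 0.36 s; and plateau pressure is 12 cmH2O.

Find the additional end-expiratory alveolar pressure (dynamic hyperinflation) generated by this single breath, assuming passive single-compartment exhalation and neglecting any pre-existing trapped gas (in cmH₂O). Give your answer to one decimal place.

4.2

Flow: 47 L/min ÷ 60 = 0.7833 L/s.
Vt = flow × Ti = 0.7833 L/s × 0.70 s × 1000 mL/L = 548.31 mL.
R = (PIP − Pplat)/V̇ = (18 − 12) / 0.7833 = 6.0/0.7833 = 7.66 cmH2O·s/L.
C = Vt/(Pplat − PEEP) = 548.31 / (12 − 3) = 548.31/9.0 = 60.923 mL/cmH2O.
τ = R × C = 7.66 × 0.06092 L/cmH2O = 0.4666 s.
Fraction remaining = e^(−Te/τ) = e^(−0.36/0.4666) = 0.4623; trapped volume = 548.31 × 0.4623 = 253.48 mL.
Additional alveolar pressure from trapping ≈ V_trapped / C = 253.48 / 60.923 = 4.161 cmH2O.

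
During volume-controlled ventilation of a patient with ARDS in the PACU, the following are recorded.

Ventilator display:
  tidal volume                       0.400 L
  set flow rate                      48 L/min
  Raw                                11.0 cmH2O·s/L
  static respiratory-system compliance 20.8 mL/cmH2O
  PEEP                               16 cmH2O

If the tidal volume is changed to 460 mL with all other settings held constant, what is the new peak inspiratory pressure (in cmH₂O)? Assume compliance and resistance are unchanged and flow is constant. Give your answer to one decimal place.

Flow: 48 L/min ÷ 60 = 0.8 L/s.
PIP = Vt/C + R·V̇ + PEEP (constant-flow equation of motion).
Only the elastic term changes: ΔPIP = ΔVt / C = (460 − 400) / 20.8 = 2.885 cmH2O.
Original PIP = 400/20.8 + 11.0×0.8 + 16 = 44.031 cmH2O; new PIP = 44.031 + (2.885) = 46.916 cmH2O.

46.9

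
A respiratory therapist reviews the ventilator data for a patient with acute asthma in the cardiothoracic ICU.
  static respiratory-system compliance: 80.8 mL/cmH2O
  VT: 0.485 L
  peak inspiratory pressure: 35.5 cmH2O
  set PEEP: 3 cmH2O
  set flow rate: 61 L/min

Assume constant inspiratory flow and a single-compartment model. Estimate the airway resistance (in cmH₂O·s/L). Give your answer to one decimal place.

Flow: 61 L/min ÷ 60 = 1.0167 L/s.
Equation of motion (constant flow): PIP = Vt/C + R·V̇ + PEEP.
R·V̇ = PIP − Vt/C − PEEP = 35.5 − 485/80.8 − 3 = 35.5 − 6.002 − 3 = 26.498 cmH2O.
R = 26.498 / 1.0167 = 26.063 cmH2O·s/L.

26.1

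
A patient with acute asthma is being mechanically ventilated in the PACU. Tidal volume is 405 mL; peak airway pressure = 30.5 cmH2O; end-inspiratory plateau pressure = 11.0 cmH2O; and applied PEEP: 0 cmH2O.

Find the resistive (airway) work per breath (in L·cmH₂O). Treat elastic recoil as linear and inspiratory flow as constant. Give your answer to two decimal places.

7.90

With constant inspiratory flow the resistive pressure is constant at PIP − Pplat = 30.5 − 11.0 = 19.5 cmH2O, so resistive work = 19.5 × 0.405 = 7.898 L·cmH2O.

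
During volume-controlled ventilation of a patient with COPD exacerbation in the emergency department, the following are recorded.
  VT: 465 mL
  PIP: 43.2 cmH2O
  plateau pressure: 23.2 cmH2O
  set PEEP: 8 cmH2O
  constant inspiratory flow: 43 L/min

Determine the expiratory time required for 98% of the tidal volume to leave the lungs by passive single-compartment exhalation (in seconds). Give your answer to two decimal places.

3.34

Flow: 43 L/min ÷ 60 = 0.7167 L/s.
R = (PIP − Pplat)/V̇ = (43.2 − 23.2) / 0.7167 = 20.0/0.7167 = 27.906 cmH2O·s/L.
C = Vt/(Pplat − PEEP) = 465.0 / (23.2 − 8) = 465.0/15.2 = 30.592 mL/cmH2O.
τ = R × C = 27.906 × 0.03059 L/cmH2O = 0.8536 s.
t = −τ·ln(1 − 0.98) = −0.8536·ln(0.02) = 3.339 s.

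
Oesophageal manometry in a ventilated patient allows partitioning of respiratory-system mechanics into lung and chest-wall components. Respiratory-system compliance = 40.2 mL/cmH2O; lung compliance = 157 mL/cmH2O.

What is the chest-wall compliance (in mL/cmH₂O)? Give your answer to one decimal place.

1/Ccw = 1/Crs − 1/CL.
1/Ccw = 1/40.2 − 1/157 = 0.01851.
Ccw = 54.025 mL/cmH2O.

54.0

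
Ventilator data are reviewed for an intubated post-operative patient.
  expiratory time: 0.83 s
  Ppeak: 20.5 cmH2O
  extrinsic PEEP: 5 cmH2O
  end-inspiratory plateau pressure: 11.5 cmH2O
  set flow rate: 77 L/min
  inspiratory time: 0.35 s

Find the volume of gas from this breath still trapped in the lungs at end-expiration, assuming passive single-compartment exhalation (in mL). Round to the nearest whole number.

81

Flow: 77 L/min ÷ 60 = 1.2833 L/s.
Vt = flow × Ti = 1.2833 L/s × 0.35 s × 1000 mL/L = 449.16 mL.
R = (PIP − Pplat)/V̇ = (20.5 − 11.5) / 1.2833 = 9.0/1.2833 = 7.013 cmH2O·s/L.
C = Vt/(Pplat − PEEP) = 449.16 / (11.5 − 5) = 449.16/6.5 = 69.102 mL/cmH2O.
τ = R × C = 7.013 × 0.0691 L/cmH2O = 0.4846 s.
Fraction remaining = e^(−Te/τ) = e^(−0.83/0.4846) = 0.1804.
Trapped volume = 449.16 × 0.1804 = 81.028 mL.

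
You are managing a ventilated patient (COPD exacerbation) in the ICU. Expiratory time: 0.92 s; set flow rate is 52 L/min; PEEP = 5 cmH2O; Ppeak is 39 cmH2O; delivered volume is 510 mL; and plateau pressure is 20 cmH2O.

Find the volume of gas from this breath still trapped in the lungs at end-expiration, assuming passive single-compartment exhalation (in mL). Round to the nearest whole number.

148

Flow: 52 L/min ÷ 60 = 0.8667 L/s.
R = (PIP − Pplat)/V̇ = (39 − 20) / 0.8667 = 19.0/0.8667 = 21.922 cmH2O·s/L.
C = Vt/(Pplat − PEEP) = 510.0 / (20 − 5) = 510.0/15.0 = 34.0 mL/cmH2O.
τ = R × C = 21.922 × 0.034 L/cmH2O = 0.7453 s.
Fraction remaining = e^(−Te/τ) = e^(−0.92/0.7453) = 0.291.
Trapped volume = 510.0 × 0.291 = 148.41 mL.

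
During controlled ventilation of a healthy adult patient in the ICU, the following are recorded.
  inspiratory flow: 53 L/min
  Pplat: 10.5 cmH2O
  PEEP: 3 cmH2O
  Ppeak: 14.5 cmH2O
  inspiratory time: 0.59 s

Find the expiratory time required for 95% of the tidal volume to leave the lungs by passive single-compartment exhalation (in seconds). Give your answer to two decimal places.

Flow: 53 L/min ÷ 60 = 0.8833 L/s.
Vt = flow × Ti = 0.8833 L/s × 0.59 s × 1000 mL/L = 521.15 mL.
R = (PIP − Pplat)/V̇ = (14.5 − 10.5) / 0.8833 = 4.0/0.8833 = 4.528 cmH2O·s/L.
C = Vt/(Pplat − PEEP) = 521.15 / (10.5 − 3) = 521.15/7.5 = 69.487 mL/cmH2O.
τ = R × C = 4.528 × 0.06949 L/cmH2O = 0.3147 s.
t = −τ·ln(1 − 0.95) = −0.3147·ln(0.05) = 0.9428 s.

0.94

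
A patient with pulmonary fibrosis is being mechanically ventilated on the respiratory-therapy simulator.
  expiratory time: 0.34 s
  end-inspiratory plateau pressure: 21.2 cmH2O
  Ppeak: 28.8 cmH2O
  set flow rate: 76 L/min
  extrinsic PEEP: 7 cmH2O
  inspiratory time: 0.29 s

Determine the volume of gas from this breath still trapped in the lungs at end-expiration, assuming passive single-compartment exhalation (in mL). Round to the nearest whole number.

Flow: 76 L/min ÷ 60 = 1.2667 L/s.
Vt = flow × Ti = 1.2667 L/s × 0.29 s × 1000 mL/L = 367.34 mL.
R = (PIP − Pplat)/V̇ = (28.8 − 21.2) / 1.2667 = 7.6/1.2667 = 6.0 cmH2O·s/L.
C = Vt/(Pplat − PEEP) = 367.34 / (21.2 − 7) = 367.34/14.2 = 25.869 mL/cmH2O.
τ = R × C = 6.0 × 0.02587 L/cmH2O = 0.1552 s.
Fraction remaining = e^(−Te/τ) = e^(−0.34/0.1552) = 0.1118.
Trapped volume = 367.34 × 0.1118 = 41.069 mL.

41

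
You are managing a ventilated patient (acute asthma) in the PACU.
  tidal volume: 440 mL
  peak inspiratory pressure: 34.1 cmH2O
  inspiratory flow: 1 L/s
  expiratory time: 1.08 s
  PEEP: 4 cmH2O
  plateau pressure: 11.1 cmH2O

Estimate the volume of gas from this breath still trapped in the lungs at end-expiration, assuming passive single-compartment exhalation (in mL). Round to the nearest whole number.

206

R = (PIP − Pplat)/V̇ = (34.1 − 11.1) / 1 = 23.0/1 = 23.0 cmH2O·s/L.
C = Vt/(Pplat − PEEP) = 440.0 / (11.1 − 4) = 440.0/7.1 = 61.972 mL/cmH2O.
τ = R × C = 23.0 × 0.06197 L/cmH2O = 1.425 s.
Fraction remaining = e^(−Te/τ) = e^(−1.08/1.425) = 0.4687.
Trapped volume = 440.0 × 0.4687 = 206.23 mL.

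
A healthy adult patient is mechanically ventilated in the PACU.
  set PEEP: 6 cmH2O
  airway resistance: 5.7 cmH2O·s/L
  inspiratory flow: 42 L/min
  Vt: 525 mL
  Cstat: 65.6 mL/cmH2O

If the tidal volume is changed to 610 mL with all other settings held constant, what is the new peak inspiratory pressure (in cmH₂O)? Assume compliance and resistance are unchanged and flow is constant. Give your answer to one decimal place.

Flow: 42 L/min ÷ 60 = 0.7 L/s.
PIP = Vt/C + R·V̇ + PEEP (constant-flow equation of motion).
Only the elastic term changes: ΔPIP = ΔVt / C = (610 − 525) / 65.6 = 1.296 cmH2O.
Original PIP = 525/65.6 + 5.7×0.7 + 6 = 17.993 cmH2O; new PIP = 17.993 + (1.296) = 19.289 cmH2O.

19.3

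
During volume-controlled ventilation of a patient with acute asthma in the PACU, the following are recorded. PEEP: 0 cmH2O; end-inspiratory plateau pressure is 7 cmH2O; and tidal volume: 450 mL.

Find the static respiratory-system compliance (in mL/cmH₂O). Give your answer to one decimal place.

Cstat = Vt / (Pplat − PEEP) = 450 / (7 − 0) = 450 / 7.0 = 64.286 mL/cmH2O.

64.3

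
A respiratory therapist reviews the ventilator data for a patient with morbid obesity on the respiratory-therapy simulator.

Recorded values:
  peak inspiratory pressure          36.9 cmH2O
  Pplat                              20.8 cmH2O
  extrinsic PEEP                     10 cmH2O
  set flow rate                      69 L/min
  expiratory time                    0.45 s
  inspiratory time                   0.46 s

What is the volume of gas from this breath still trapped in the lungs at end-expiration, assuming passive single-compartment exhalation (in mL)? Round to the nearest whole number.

Flow: 69 L/min ÷ 60 = 1.15 L/s.
Vt = flow × Ti = 1.15 L/s × 0.46 s × 1000 mL/L = 529.0 mL.
R = (PIP − Pplat)/V̇ = (36.9 − 20.8) / 1.15 = 16.1/1.15 = 14.0 cmH2O·s/L.
C = Vt/(Pplat − PEEP) = 529.0 / (20.8 − 10) = 529.0/10.8 = 48.981 mL/cmH2O.
τ = R × C = 14.0 × 0.04898 L/cmH2O = 0.6857 s.
Fraction remaining = e^(−Te/τ) = e^(−0.45/0.6857) = 0.5188.
Trapped volume = 529.0 × 0.5188 = 274.45 mL.

274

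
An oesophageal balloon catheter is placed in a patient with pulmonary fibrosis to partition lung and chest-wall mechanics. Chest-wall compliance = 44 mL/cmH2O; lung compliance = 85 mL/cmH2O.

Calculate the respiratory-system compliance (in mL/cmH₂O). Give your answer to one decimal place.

29.0

Lung and chest wall are elastances in series: 1/Crs = 1/CL + 1/Ccw.
1/Crs = 1/85 + 1/44 = 0.03449.
Crs = 28.994 mL/cmH2O.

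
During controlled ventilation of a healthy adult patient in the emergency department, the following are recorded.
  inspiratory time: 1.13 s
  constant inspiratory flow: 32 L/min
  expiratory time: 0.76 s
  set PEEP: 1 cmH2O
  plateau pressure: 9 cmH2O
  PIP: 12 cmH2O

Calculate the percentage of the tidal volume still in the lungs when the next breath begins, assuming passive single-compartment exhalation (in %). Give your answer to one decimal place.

16.6

Flow: 32 L/min ÷ 60 = 0.5333 L/s.
Vt = flow × Ti = 0.5333 L/s × 1.13 s × 1000 mL/L = 602.63 mL.
R = (PIP − Pplat)/V̇ = (12 − 9) / 0.5333 = 3.0/0.5333 = 5.625 cmH2O·s/L.
C = Vt/(Pplat − PEEP) = 602.63 / (9 − 1) = 602.63/8.0 = 75.329 mL/cmH2O.
τ = R × C = 5.625 × 0.07533 L/cmH2O = 0.4237 s.
Fraction remaining at end-expiration = e^(−Te/τ) = e^(−0.76/0.4237) = 0.1663 → 16.63%.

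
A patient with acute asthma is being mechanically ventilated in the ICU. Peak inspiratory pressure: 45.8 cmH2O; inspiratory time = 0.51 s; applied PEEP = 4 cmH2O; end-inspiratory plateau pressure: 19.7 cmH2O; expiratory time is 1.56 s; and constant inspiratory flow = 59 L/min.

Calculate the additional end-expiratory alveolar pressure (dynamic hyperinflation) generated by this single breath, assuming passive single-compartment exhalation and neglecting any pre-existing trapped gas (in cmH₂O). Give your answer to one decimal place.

2.5

Flow: 59 L/min ÷ 60 = 0.9833 L/s.
Vt = flow × Ti = 0.9833 L/s × 0.51 s × 1000 mL/L = 501.48 mL.
R = (PIP − Pplat)/V̇ = (45.8 − 19.7) / 0.9833 = 26.1/0.9833 = 26.543 cmH2O·s/L.
C = Vt/(Pplat − PEEP) = 501.48 / (19.7 − 4) = 501.48/15.7 = 31.941 mL/cmH2O.
τ = R × C = 26.543 × 0.03194 L/cmH2O = 0.8478 s.
Fraction remaining = e^(−Te/τ) = e^(−1.56/0.8478) = 0.1588; trapped volume = 501.48 × 0.1588 = 79.635 mL.
Additional alveolar pressure from trapping ≈ V_trapped / C = 79.635 / 31.941 = 2.493 cmH2O.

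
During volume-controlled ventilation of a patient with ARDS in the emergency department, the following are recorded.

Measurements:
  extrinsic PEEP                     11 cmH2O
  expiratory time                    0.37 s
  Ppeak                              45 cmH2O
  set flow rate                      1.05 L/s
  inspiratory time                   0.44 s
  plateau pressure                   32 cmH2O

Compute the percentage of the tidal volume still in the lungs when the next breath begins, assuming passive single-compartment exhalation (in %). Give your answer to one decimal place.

Vt = flow × Ti = 1.05 L/s × 0.44 s × 1000 mL/L = 462.0 mL.
R = (PIP − Pplat)/V̇ = (45 − 32) / 1.05 = 13.0/1.05 = 12.381 cmH2O·s/L.
C = Vt/(Pplat − PEEP) = 462.0 / (32 − 11) = 462.0/21.0 = 22.0 mL/cmH2O.
τ = R × C = 12.381 × 0.022 L/cmH2O = 0.2724 s.
Fraction remaining at end-expiration = e^(−Te/τ) = e^(−0.37/0.2724) = 0.2571 → 25.71%.

25.7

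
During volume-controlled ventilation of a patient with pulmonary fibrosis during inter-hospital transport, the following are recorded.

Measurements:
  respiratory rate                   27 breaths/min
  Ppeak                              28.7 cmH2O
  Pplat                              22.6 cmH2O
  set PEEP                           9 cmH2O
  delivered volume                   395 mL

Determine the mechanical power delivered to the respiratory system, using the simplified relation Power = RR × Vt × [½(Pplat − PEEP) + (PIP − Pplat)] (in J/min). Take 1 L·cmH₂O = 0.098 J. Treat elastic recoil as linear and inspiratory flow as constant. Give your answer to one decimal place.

13.5

Per-breath work = Vt × [½(Pplat−PEEP) + (PIP−Pplat)] = 0.395 × [0.5×13.6 + 6.1] = 0.395 × 12.9 = 5.096 L·cmH2O.
Power = 27 × 5.096 = 137.59 L·cmH2O/min.
× 0.098 J/(L·cmH2O) → 13.484 J/min.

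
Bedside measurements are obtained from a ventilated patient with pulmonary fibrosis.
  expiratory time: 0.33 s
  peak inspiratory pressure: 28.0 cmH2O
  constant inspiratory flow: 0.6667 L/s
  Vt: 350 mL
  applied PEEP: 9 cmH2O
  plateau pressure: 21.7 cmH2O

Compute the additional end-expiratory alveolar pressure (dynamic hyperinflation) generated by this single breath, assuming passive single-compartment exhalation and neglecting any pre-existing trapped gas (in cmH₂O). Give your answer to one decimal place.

3.6

R = (PIP − Pplat)/V̇ = (28.0 − 21.7) / 0.6667 = 6.3/0.6667 = 9.45 cmH2O·s/L.
C = Vt/(Pplat − PEEP) = 350.0 / (21.7 − 9) = 350.0/12.7 = 27.559 mL/cmH2O.
τ = R × C = 9.45 × 0.02756 L/cmH2O = 0.2604 s.
Fraction remaining = e^(−Te/τ) = e^(−0.33/0.2604) = 0.2816; trapped volume = 350.0 × 0.2816 = 98.56 mL.
Additional alveolar pressure from trapping ≈ V_trapped / C = 98.56 / 27.559 = 3.576 cmH2O.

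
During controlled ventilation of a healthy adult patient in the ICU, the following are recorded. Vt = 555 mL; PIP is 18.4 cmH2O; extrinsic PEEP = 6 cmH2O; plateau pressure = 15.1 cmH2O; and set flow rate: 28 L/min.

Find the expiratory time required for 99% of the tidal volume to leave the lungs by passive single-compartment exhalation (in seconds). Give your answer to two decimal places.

1.99

Flow: 28 L/min ÷ 60 = 0.4667 L/s.
R = (PIP − Pplat)/V̇ = (18.4 − 15.1) / 0.4667 = 3.3/0.4667 = 7.071 cmH2O·s/L.
C = Vt/(Pplat − PEEP) = 555.0 / (15.1 − 6) = 555.0/9.1 = 60.989 mL/cmH2O.
τ = R × C = 7.071 × 0.06099 L/cmH2O = 0.4313 s.
t = −τ·ln(1 − 0.99) = −0.4313·ln(0.01) = 1.986 s.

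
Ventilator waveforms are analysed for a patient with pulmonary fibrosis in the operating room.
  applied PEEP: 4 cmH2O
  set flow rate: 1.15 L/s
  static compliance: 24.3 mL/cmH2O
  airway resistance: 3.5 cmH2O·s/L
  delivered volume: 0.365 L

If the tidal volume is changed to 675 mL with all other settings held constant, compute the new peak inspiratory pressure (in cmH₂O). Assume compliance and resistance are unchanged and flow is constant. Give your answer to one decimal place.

PIP = Vt/C + R·V̇ + PEEP (constant-flow equation of motion).
Only the elastic term changes: ΔPIP = ΔVt / C = (675 − 365) / 24.3 = 12.757 cmH2O.
Original PIP = 365/24.3 + 3.5×1.15 + 4 = 23.046 cmH2O; new PIP = 23.046 + (12.757) = 35.803 cmH2O.

35.8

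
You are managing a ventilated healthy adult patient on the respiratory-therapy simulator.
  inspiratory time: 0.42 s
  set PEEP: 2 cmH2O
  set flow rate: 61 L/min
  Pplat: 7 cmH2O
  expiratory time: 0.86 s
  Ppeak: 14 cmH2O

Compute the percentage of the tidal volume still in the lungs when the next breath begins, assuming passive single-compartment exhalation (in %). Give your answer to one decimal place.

23.2

Flow: 61 L/min ÷ 60 = 1.0167 L/s.
Vt = flow × Ti = 1.0167 L/s × 0.42 s × 1000 mL/L = 427.01 mL.
R = (PIP − Pplat)/V̇ = (14 − 7) / 1.0167 = 7.0/1.0167 = 6.885 cmH2O·s/L.
C = Vt/(Pplat − PEEP) = 427.01 / (7 − 2) = 427.01/5.0 = 85.402 mL/cmH2O.
τ = R × C = 6.885 × 0.0854 L/cmH2O = 0.588 s.
Fraction remaining at end-expiration = e^(−Te/τ) = e^(−0.86/0.588) = 0.2316 → 23.16%.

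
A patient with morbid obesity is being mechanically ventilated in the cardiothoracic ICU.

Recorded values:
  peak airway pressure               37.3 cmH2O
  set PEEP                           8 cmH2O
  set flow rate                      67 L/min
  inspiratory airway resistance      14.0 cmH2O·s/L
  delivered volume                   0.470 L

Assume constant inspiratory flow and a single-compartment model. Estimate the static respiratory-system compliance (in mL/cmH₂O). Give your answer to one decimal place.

34.4

Flow: 67 L/min ÷ 60 = 1.1167 L/s.
Equation of motion (constant flow): PIP = Vt/C + R·V̇ + PEEP.
Vt/C = PIP − R·V̇ − PEEP = 37.3 − 14.0×1.1167 − 8 = 37.3 − 15.634 − 8 = 13.666 cmH2O.
C = Vt / 13.666 = 470 / 13.666 = 34.392 mL/cmH2O.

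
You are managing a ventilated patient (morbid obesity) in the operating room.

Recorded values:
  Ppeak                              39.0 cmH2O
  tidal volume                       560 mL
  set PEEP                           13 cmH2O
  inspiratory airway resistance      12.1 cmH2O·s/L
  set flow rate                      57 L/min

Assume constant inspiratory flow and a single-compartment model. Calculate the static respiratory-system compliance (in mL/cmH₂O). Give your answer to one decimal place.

38.6

Flow: 57 L/min ÷ 60 = 0.95 L/s.
Equation of motion (constant flow): PIP = Vt/C + R·V̇ + PEEP.
Vt/C = PIP − R·V̇ − PEEP = 39.0 − 12.1×0.95 − 13 = 39.0 − 11.495 − 13 = 14.505 cmH2O.
C = Vt / 14.505 = 560 / 14.505 = 38.607 mL/cmH2O.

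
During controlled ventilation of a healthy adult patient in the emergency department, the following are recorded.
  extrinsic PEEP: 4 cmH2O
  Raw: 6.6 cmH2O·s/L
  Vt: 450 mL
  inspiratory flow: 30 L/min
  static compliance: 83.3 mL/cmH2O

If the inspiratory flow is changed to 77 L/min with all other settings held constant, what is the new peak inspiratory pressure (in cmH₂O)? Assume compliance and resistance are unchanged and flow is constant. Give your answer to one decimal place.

17.9

Flow: 30 L/min ÷ 60 = 0.5 L/s.
New flow: 77 L/min ÷ 60 = 1.2833 L/s.
PIP = Vt/C + R·V̇ + PEEP (constant-flow equation of motion).
Only the resistive term changes: ΔPIP = R × ΔV̇ = 6.6 × (1.2833 − 0.5) = 6.6 × 0.7833 = 5.17 cmH2O.
Original PIP = 450/83.3 + 6.6×0.5 + 4 = 12.702 cmH2O; new PIP = 12.702 + (5.17) = 17.872 cmH2O.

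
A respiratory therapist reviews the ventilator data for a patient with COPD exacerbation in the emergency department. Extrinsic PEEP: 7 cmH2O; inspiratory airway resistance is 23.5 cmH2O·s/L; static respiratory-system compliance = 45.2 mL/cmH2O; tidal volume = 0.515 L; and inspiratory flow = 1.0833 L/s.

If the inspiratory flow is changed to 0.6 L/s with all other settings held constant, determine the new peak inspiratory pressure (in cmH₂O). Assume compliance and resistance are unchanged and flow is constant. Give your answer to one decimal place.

32.5

PIP = Vt/C + R·V̇ + PEEP (constant-flow equation of motion).
Only the resistive term changes: ΔPIP = R × ΔV̇ = 23.5 × (0.6 − 1.0833) = 23.5 × -0.4833 = -11.358 cmH2O.
Original PIP = 515/45.2 + 23.5×1.0833 + 7 = 43.851 cmH2O; new PIP = 43.851 + (-11.358) = 32.493 cmH2O.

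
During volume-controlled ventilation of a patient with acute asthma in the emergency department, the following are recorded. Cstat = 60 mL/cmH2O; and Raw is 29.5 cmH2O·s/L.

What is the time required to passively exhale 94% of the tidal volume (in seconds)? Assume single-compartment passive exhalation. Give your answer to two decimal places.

4.98

τ = R × C = 29.5 × 60 mL/cmH2O = 29.5 × 0.060 L/cmH2O = 1.77 s.
Exhaled fraction f = 1 − e^(−t/τ) → t = −τ·ln(1 − f) = −1.77·ln(0.06) = 4.98 s.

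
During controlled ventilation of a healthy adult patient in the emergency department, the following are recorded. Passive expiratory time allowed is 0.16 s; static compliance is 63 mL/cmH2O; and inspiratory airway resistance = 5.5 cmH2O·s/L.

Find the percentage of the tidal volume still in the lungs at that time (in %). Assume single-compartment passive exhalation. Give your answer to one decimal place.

63.0

τ = R × C = 5.5 × 63 mL/cmH2O = 5.5 × 0.063 L/cmH2O = 0.3465 s.
Passive exhalation: V(t)/V₀ = e^(−t/τ) = e^(−0.16/0.3465) = 0.6302.
Fraction remaining = 0.6302 → 63.02%.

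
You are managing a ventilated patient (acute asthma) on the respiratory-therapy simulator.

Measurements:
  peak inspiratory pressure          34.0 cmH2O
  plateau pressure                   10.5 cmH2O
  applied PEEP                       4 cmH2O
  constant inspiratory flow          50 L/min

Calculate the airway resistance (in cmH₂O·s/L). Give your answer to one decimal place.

Flow: 50 L/min ÷ 60 = 0.8333 L/s.
Raw = (PIP − Pplat) / flow = (34.0 − 10.5) / 0.8333 = 23.5 / 0.8333 = 28.201 cmH2O·s/L.

28.2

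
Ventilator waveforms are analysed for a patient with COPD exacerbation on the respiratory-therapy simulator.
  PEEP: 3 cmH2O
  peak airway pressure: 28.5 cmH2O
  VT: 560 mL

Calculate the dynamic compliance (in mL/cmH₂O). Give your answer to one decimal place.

Dynamic compliance = Vt / (PIP − PEEP) = 560 / (28.5 − 3) = 560 / 25.5 = 21.961 mL/cmH2O.

22.0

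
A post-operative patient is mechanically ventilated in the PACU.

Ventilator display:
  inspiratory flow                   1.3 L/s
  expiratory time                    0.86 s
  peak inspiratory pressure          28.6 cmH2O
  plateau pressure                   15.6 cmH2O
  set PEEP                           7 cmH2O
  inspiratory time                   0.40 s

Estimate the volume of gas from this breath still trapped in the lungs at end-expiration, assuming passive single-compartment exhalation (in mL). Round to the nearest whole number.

Vt = flow × Ti = 1.3 L/s × 0.40 s × 1000 mL/L = 520.0 mL.
R = (PIP − Pplat)/V̇ = (28.6 − 15.6) / 1.3 = 13.0/1.3 = 10.0 cmH2O·s/L.
C = Vt/(Pplat − PEEP) = 520.0 / (15.6 − 7) = 520.0/8.6 = 60.465 mL/cmH2O.
τ = R × C = 10.0 × 0.06047 L/cmH2O = 0.6047 s.
Fraction remaining = e^(−Te/τ) = e^(−0.86/0.6047) = 0.2412.
Trapped volume = 520.0 × 0.2412 = 125.42 mL.

125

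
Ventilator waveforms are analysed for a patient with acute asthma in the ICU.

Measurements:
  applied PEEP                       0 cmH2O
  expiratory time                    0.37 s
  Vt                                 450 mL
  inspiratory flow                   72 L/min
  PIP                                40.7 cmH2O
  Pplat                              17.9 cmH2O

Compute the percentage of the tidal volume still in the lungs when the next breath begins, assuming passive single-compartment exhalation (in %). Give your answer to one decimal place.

Flow: 72 L/min ÷ 60 = 1.2 L/s.
R = (PIP − Pplat)/V̇ = (40.7 − 17.9) / 1.2 = 22.8/1.2 = 19.0 cmH2O·s/L.
C = Vt/(Pplat − PEEP) = 450.0 / (17.9 − 0) = 450.0/17.9 = 25.14 mL/cmH2O.
τ = R × C = 19.0 × 0.02514 L/cmH2O = 0.4777 s.
Fraction remaining at end-expiration = e^(−Te/τ) = e^(−0.37/0.4777) = 0.4609 → 46.09%.

46.1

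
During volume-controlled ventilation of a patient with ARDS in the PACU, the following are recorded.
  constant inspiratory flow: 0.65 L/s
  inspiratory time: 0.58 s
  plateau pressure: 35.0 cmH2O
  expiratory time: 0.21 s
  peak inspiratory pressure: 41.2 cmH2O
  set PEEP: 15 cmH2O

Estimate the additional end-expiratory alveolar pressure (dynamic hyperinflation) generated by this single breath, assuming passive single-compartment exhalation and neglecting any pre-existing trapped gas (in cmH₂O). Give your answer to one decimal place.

6.2

Vt = flow × Ti = 0.65 L/s × 0.58 s × 1000 mL/L = 377.0 mL.
R = (PIP − Pplat)/V̇ = (41.2 − 35.0) / 0.65 = 6.2/0.65 = 9.538 cmH2O·s/L.
C = Vt/(Pplat − PEEP) = 377.0 / (35.0 − 15) = 377.0/20.0 = 18.85 mL/cmH2O.
τ = R × C = 9.538 × 0.01885 L/cmH2O = 0.1798 s.
Fraction remaining = e^(−Te/τ) = e^(−0.21/0.1798) = 0.311; trapped volume = 377.0 × 0.311 = 117.25 mL.
Additional alveolar pressure from trapping ≈ V_trapped / C = 117.25 / 18.85 = 6.22 cmH2O.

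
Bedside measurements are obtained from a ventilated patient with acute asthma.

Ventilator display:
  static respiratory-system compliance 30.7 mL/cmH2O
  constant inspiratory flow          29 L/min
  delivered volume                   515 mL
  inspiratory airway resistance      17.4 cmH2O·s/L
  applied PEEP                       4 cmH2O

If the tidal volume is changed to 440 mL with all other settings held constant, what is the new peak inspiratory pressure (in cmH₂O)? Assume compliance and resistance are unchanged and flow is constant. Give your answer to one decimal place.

Flow: 29 L/min ÷ 60 = 0.4833 L/s.
PIP = Vt/C + R·V̇ + PEEP (constant-flow equation of motion).
Only the elastic term changes: ΔPIP = ΔVt / C = (440 − 515) / 30.7 = -2.443 cmH2O.
Original PIP = 515/30.7 + 17.4×0.4833 + 4 = 29.185 cmH2O; new PIP = 29.185 + (-2.443) = 26.742 cmH2O.

26.7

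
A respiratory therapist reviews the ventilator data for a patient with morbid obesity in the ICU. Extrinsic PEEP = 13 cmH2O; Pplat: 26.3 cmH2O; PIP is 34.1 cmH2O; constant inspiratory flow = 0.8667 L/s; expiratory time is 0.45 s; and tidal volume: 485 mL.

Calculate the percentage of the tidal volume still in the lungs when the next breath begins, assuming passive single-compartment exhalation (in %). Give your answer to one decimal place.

R = (PIP − Pplat)/V̇ = (34.1 − 26.3) / 0.8667 = 7.8/0.8667 = 9.0 cmH2O·s/L.
C = Vt/(Pplat − PEEP) = 485.0 / (26.3 − 13) = 485.0/13.3 = 36.466 mL/cmH2O.
τ = R × C = 9.0 × 0.03647 L/cmH2O = 0.3282 s.
Fraction remaining at end-expiration = e^(−Te/τ) = e^(−0.45/0.3282) = 0.2538 → 25.38%.

25.4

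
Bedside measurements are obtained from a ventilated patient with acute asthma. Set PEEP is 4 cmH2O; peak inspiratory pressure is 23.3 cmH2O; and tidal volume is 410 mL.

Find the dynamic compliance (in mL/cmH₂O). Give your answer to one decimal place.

Dynamic compliance = Vt / (PIP − PEEP) = 410 / (23.3 − 4) = 410 / 19.3 = 21.244 mL/cmH2O.

21.2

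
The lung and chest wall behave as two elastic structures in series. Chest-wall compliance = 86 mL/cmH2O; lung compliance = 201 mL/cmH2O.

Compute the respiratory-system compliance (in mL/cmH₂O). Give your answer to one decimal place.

Lung and chest wall are elastances in series: 1/Crs = 1/CL + 1/Ccw.
1/Crs = 1/201 + 1/86 = 0.0166.
Crs = 60.241 mL/cmH2O.

60.2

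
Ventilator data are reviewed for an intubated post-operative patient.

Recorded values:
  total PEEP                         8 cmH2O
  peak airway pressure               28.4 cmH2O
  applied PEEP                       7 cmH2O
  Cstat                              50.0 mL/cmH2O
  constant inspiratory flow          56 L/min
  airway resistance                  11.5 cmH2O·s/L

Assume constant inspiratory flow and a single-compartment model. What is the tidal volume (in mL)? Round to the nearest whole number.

Flow: 56 L/min ÷ 60 = 0.9333 L/s.
Total PEEP = 8 cmH2O (set 7 + intrinsic 1); this is the baseline alveolar pressure.
Equation of motion (constant flow): PIP = Vt/C + R·V̇ + PEEP.
Vt/C = PIP − R·V̇ − PEEP = 28.4 − 10.733 − 8 = 9.667 cmH2O.
Vt = C × 9.667 = 50.0 × 9.667 = 483.35 mL.

483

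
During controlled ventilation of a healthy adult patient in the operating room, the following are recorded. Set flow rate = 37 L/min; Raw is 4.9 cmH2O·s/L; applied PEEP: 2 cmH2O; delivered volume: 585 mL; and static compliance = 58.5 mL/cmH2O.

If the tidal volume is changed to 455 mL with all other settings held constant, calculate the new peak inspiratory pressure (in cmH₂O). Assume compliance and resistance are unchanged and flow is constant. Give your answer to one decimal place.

12.8

Flow: 37 L/min ÷ 60 = 0.6167 L/s.
PIP = Vt/C + R·V̇ + PEEP (constant-flow equation of motion).
Only the elastic term changes: ΔPIP = ΔVt / C = (455 − 585) / 58.5 = -2.222 cmH2O.
Original PIP = 585/58.5 + 4.9×0.6167 + 2 = 15.022 cmH2O; new PIP = 15.022 + (-2.222) = 12.8 cmH2O.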